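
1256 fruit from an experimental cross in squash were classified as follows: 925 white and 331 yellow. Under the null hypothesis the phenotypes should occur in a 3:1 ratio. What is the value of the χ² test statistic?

1.227

Total ratio parts = 4. Expected numbers out of 1256:
  white: 1256 × 3/4 = 942
  yellow: 1256 × 1/4 = 314
χ² = Σ (O − E)² / E
  white: (925 − 942)² / 942 = 0.3068
  yellow: (331 − 314)² / 314 = 0.9204
χ² = 0.3068 + 0.9204 = 1.2272 ≈ 1.227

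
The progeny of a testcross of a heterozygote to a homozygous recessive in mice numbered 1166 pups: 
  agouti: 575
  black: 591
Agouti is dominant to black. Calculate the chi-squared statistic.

A testcross of a heterozygote (Aa × aa) gives a 1:1 phenotypic ratio.
Total ratio parts = 2. Expected numbers out of 1166:
  agouti: 1166 × 1/2 = 583
  black: 1166 × 1/2 = 583
χ² = Σ (O − E)² / E
  agouti: (575 − 583)² / 583 = 0.1098
  black: (591 − 583)² / 583 = 0.1098
χ² = 0.1098 + 0.1098 = 0.2196 ≈ 0.220

0.220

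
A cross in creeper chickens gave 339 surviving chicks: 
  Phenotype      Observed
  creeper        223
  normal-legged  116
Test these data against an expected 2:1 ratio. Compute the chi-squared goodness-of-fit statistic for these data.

The 2:1 ratio has 3 parts, so with N = 339 the expected counts are:
  creeper: 339 × 2/3 = 226
  normal-legged: 339 × 1/3 = 113
χ² = Σ (O − E)² / E
  creeper: (223 − 226)² / 226 = 0.0398
  normal-legged: (116 − 113)² / 113 = 0.0796
χ² = 0.0398 + 0.0796 = 0.1194 ≈ 0.119

0.119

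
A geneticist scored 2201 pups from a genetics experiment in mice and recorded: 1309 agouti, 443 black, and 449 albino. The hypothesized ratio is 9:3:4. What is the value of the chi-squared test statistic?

24.922

Expected counts for N = 2201 under a 9:3:4 ratio (total parts = 16):
  agouti: 2201 × 9/16 = 1238.0625
  black: 2201 × 3/16 = 412.6875
  albino: 2201 × 4/16 = 550.25
χ² = Σ (O − E)² / E
  agouti: (1309 − 1238.0625)² / 1238.0625 = 4.0645
  black: (443 − 412.6875)² / 412.6875 = 2.2265
  albino: (449 − 550.25)² / 550.25 = 18.6307
χ² = 4.0645 + 2.2265 + 18.6307 = 24.9217 ≈ 24.922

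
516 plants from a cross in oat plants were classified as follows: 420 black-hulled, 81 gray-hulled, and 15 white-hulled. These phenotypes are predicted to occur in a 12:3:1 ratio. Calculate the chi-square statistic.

14.605

Total ratio parts = 16. Expected numbers out of 516:
  black-hulled: 516 × 12/16 = 387
  gray-hulled: 516 × 3/16 = 96.75
  white-hulled: 516 × 1/16 = 32.25
χ² = Σ (O − E)² / E
  black-hulled: (420 − 387)² / 387 = 2.8140
  gray-hulled: (81 − 96.75)² / 96.75 = 2.5640
  white-hulled: (15 − 32.25)² / 32.25 = 9.2267
χ² = 2.8140 + 2.5640 + 9.2267 = 14.6047 ≈ 14.605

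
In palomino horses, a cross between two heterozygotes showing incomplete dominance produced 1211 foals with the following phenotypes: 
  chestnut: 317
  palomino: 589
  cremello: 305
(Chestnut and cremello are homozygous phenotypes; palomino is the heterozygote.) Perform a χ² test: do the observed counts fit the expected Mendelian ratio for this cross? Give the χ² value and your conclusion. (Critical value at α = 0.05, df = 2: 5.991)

1.137; consistent

With incomplete dominance, a heterozygote × heterozygote cross gives a 1:2:1 phenotypic ratio.
Under the 1:2:1 hypothesis (Σ ratio = 4, N = 1211):
  chestnut: 1211 × 1/4 = 302.75
  palomino: 1211 × 2/4 = 605.5
  cremello: 1211 × 1/4 = 302.75
χ² = Σ (O − E)² / E
  chestnut: (317 − 302.75)² / 302.75 = 0.6707
  palomino: (589 − 605.5)² / 605.5 = 0.4496
  cremello: (305 − 302.75)² / 302.75 = 0.0167
χ² = 0.6707 + 0.4496 + 0.0167 = 1.137
Degrees of freedom = 3 − 1 = 2; critical value at α = 0.05 is 5.991.
Since 1.137 < 5.991, we fail to reject the null hypothesis — the data are consistent with the 1:2:1 ratio.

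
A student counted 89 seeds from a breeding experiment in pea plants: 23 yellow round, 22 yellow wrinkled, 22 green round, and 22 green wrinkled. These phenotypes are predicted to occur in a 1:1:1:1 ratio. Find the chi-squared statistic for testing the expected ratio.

0.034

Under the 1:1:1:1 hypothesis (Σ ratio = 4, N = 89):
  yellow round: 89 × 1/4 = 22.25
  yellow wrinkled: 89 × 1/4 = 22.25
  green round: 89 × 1/4 = 22.25
  green wrinkled: 89 × 1/4 = 22.25
χ² = Σ (O − E)² / E
  yellow round: (23 − 22.25)² / 22.25 = 0.0253
  yellow wrinkled: (22 − 22.25)² / 22.25 = 0.0028
  green round: (22 − 22.25)² / 22.25 = 0.0028
  green wrinkled: (22 − 22.25)² / 22.25 = 0.0028
χ² = 0.0253 + 0.0028 + 0.0028 + 0.0028 = 0.0337 ≈ 0.034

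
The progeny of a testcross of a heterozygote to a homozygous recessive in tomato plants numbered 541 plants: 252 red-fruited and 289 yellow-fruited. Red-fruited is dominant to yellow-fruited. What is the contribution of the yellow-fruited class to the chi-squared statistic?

1.265

A testcross of a heterozygote (Aa × aa) gives a 1:1 phenotypic ratio.
Under the 1:1 hypothesis (Σ ratio = 2, N = 541):
  red-fruited: 541 × 1/2 = 270.5
  yellow-fruited: 541 × 1/2 = 270.5
Contribution of yellow-fruited: (289 − 270.5)² / 270.5 = 1.2652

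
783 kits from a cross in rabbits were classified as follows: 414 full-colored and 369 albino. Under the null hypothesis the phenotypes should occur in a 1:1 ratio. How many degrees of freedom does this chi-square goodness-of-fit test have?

A goodness-of-fit test with 2 phenotype classes has df = 2 − 1 = 1.

1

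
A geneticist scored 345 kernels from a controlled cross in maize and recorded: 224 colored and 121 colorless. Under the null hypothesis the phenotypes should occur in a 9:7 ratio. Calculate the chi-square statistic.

Expected counts for N = 345 under a 9:7 ratio (total parts = 16):
  colored: 345 × 9/16 = 194.0625
  colorless: 345 × 7/16 = 150.9375
χ² = Σ (O − E)² / E
  colored: (224 − 194.0625)² / 194.0625 = 4.6184
  colorless: (121 − 150.9375)² / 150.9375 = 5.9379
χ² = 4.6184 + 5.9379 = 10.5563 ≈ 10.556

10.556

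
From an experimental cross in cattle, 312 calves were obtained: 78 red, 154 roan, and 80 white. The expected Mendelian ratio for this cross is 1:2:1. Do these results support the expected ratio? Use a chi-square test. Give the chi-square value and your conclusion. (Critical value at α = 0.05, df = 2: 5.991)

Expected counts for N = 312 under a 1:2:1 ratio (total parts = 4):
  red: 312 × 1/4 = 78
  roan: 312 × 2/4 = 156
  white: 312 × 1/4 = 78
χ² = Σ (O − E)² / E
  red: (78 − 78)² / 78 = 0.0000
  roan: (154 − 156)² / 156 = 0.0256
  white: (80 − 78)² / 78 = 0.0513
χ² = 0.0000 + 0.0256 + 0.0513 = 0.0769 ≈ 0.077
Degrees of freedom = 3 − 1 = 2; critical value at α = 0.05 is 5.991.
Since 0.077 < 5.991, we fail to reject the null hypothesis — the data are consistent with the 1:2:1 ratio.

0.077; consistent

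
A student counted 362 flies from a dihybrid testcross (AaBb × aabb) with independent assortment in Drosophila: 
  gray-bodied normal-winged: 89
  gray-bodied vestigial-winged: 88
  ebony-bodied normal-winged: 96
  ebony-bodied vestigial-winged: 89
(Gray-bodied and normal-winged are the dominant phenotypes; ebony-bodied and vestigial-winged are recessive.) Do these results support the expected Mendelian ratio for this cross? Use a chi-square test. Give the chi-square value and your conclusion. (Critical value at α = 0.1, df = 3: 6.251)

A dihybrid testcross with independent assortment gives a 1:1:1:1 ratio.
Total ratio parts = 4. Expected numbers out of 362:
  gray-bodied normal-winged: 362 × 1/4 = 90.5
  gray-bodied vestigial-winged: 362 × 1/4 = 90.5
  ebony-bodied normal-winged: 362 × 1/4 = 90.5
  ebony-bodied vestigial-winged: 362 × 1/4 = 90.5
χ² = Σ (O − E)² / E
  gray-bodied normal-winged: (89 − 90.5)² / 90.5 = 0.0249
  gray-bodied vestigial-winged: (88 − 90.5)² / 90.5 = 0.0691
  ebony-bodied normal-winged: (96 − 90.5)² / 90.5 = 0.3343
  ebony-bodied vestigial-winged: (89 − 90.5)² / 90.5 = 0.0249
χ² = 0.0249 + 0.0691 + 0.3343 + 0.0249 = 0.4532 ≈ 0.453
Degrees of freedom = 4 − 1 = 3; critical value at α = 0.1 is 6.251.
Since 0.453 < 6.251, we fail to reject the null hypothesis — the data are consistent with the 1:1:1:1 ratio.

0.453; consistent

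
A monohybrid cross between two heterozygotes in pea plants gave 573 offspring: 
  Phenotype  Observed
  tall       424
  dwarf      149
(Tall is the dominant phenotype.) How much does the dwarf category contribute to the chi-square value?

For a monohybrid cross between heterozygotes with complete dominance, the expected phenotypic ratio is 3:1.
Under the 3:1 hypothesis (Σ ratio = 4, N = 573):
  tall: 573 × 3/4 = 429.75
  dwarf: 573 × 1/4 = 143.25
Contribution of dwarf: (149 − 143.25)² / 143.25 = 0.2308

0.231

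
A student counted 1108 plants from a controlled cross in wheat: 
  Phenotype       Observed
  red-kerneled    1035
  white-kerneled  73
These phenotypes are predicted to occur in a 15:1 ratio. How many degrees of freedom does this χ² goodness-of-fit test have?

A goodness-of-fit test with 2 phenotype classes has df = 2 − 1 = 1.

1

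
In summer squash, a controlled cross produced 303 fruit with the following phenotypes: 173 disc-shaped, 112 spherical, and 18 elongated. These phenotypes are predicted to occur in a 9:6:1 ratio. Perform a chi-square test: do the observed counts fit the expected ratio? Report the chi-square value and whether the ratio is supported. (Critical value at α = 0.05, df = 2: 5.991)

Expected counts for N = 303 under a 9:6:1 ratio (total parts = 16):
  disc-shaped: 303 × 9/16 = 170.4375
  spherical: 303 × 6/16 = 113.625
  elongated: 303 × 1/16 = 18.9375
χ² = Σ (O − E)² / E
  disc-shaped: (173 − 170.4375)² / 170.4375 = 0.0385
  spherical: (112 − 113.625)² / 113.625 = 0.0232
  elongated: (18 − 18.9375)² / 18.9375 = 0.0464
χ² = 0.0385 + 0.0232 + 0.0464 = 0.1081 ≈ 0.108
Degrees of freedom = 3 − 1 = 2; critical value at α = 0.05 is 5.991.
Since 0.108 < 5.991, we fail to reject the null hypothesis — the data are consistent with the 9:6:1 ratio.

0.108; consistent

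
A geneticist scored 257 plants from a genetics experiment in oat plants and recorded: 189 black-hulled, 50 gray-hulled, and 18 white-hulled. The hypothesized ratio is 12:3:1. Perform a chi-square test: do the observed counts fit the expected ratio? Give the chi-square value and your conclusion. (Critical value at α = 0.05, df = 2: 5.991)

0.375; consistent

Total ratio parts = 16. Expected numbers out of 257:
  black-hulled: 257 × 12/16 = 192.75
  gray-hulled: 257 × 3/16 = 48.1875
  white-hulled: 257 × 1/16 = 16.0625
χ² = Σ (O − E)² / E
  black-hulled: (189 − 192.75)² / 192.75 = 0.0730
  gray-hulled: (50 − 48.1875)² / 48.1875 = 0.0682
  white-hulled: (18 − 16.0625)² / 16.0625 = 0.2337
χ² = 0.0730 + 0.0682 + 0.2337 = 0.3749 ≈ 0.375
Degrees of freedom = 3 − 1 = 2; critical value at α = 0.05 is 5.991.
Since 0.375 < 5.991, we fail to reject the null hypothesis — the data are consistent with the 12:3:1 ratio.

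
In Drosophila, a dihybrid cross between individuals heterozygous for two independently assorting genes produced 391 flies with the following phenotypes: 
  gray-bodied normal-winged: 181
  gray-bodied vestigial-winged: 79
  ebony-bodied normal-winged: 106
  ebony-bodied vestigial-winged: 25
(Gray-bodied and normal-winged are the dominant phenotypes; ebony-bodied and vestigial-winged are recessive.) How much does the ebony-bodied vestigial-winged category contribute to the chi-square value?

A dihybrid F₂ with independent assortment and complete dominance at both loci gives a 9:3:3:1 phenotypic ratio.
Expected counts for N = 391 under a 9:3:3:1 ratio (total parts = 16):
  gray-bodied normal-winged: 391 × 9/16 = 219.9375
  gray-bodied vestigial-winged: 391 × 3/16 = 73.3125
  ebony-bodied normal-winged: 391 × 3/16 = 73.3125
  ebony-bodied vestigial-winged: 391 × 1/16 = 24.4375
Contribution of ebony-bodied vestigial-winged: (25 − 24.4375)² / 24.4375 = 0.0129

0.013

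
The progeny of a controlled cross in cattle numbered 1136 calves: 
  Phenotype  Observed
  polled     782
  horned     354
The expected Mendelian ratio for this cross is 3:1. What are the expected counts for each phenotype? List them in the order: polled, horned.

852, 284

The 3:1 ratio has 4 parts, so with N = 1136 the expected counts are:
  polled: 1136 × 3/4 = 852
  horned: 1136 × 1/4 = 284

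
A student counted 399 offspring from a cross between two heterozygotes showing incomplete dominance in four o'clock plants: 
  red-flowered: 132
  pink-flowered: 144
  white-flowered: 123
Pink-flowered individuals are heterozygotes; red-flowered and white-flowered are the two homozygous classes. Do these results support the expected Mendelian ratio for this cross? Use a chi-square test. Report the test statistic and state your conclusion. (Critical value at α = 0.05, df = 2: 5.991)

31.286; not consistent

With incomplete dominance, a heterozygote × heterozygote cross gives a 1:2:1 phenotypic ratio.
Total ratio parts = 4. Expected numbers out of 399:
  red-flowered: 399 × 1/4 = 99.75
  pink-flowered: 399 × 2/4 = 199.5
  white-flowered: 399 × 1/4 = 99.75
χ² = Σ (O − E)² / E
  red-flowered: (132 − 99.75)² / 99.75 = 10.4267
  pink-flowered: (144 − 199.5)² / 199.5 = 15.4398
  white-flowered: (123 − 99.75)² / 99.75 = 5.4192
χ² = 10.4267 + 15.4398 + 5.4192 = 31.2857 ≈ 31.286
Degrees of freedom = 3 − 1 = 2; critical value at α = 0.05 is 5.991.
Since 31.286 > 5.991, we reject the null hypothesis — the data do not fit the 1:2:1 ratio.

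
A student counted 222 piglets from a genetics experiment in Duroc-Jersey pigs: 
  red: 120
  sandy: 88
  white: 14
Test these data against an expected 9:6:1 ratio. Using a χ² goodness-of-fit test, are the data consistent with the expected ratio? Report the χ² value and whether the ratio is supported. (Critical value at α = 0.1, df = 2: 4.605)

0.462; consistent

Expected counts for N = 222 under a 9:6:1 ratio (total parts = 16):
  red: 222 × 9/16 = 124.875
  sandy: 222 × 6/16 = 83.25
  white: 222 × 1/16 = 13.875
χ² = Σ (O − E)² / E
  red: (120 − 124.875)² / 124.875 = 0.1903
  sandy: (88 − 83.25)² / 83.25 = 0.2710
  white: (14 − 13.875)² / 13.875 = 0.0011
χ² = 0.1903 + 0.2710 + 0.0011 = 0.4624 ≈ 0.462
Degrees of freedom = 3 − 1 = 2; critical value at α = 0.1 is 4.605.
Since 0.462 < 4.605, we fail to reject the null hypothesis — the data are consistent with the 9:6:1 ratio.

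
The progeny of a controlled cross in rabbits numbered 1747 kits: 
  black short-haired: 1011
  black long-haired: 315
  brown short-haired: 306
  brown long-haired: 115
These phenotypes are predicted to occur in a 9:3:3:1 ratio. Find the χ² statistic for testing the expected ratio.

3.026

Total ratio parts = 16. Expected numbers out of 1747:
  black short-haired: 1747 × 9/16 = 982.6875
  black long-haired: 1747 × 3/16 = 327.5625
  brown short-haired: 1747 × 3/16 = 327.5625
  brown long-haired: 1747 × 1/16 = 109.1875
χ² = Σ (O − E)² / E
  black short-haired: (1011 − 982.6875)² / 982.6875 = 0.8157
  black long-haired: (315 − 327.5625)² / 327.5625 = 0.4818
  brown short-haired: (306 − 327.5625)² / 327.5625 = 1.4194
  brown long-haired: (115 − 109.1875)² / 109.1875 = 0.3094
χ² = 0.8157 + 0.4818 + 1.4194 + 0.3094 = 3.0263 ≈ 3.026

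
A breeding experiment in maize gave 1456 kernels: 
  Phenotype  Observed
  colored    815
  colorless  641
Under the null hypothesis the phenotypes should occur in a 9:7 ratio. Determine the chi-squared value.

0.045

Under the 9:7 hypothesis (Σ ratio = 16, N = 1456):
  colored: 1456 × 9/16 = 819
  colorless: 1456 × 7/16 = 637
χ² = Σ (O − E)² / E
  colored: (815 − 819)² / 819 = 0.0195
  colorless: (641 − 637)² / 637 = 0.0251
χ² = 0.0195 + 0.0251 = 0.0446 ≈ 0.045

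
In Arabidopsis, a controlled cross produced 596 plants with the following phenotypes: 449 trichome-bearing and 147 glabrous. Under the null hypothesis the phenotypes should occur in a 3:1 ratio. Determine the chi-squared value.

0.036

The 3:1 ratio has 4 parts, so with N = 596 the expected counts are:
  trichome-bearing: 596 × 3/4 = 447
  glabrous: 596 × 1/4 = 149
χ² = Σ (O − E)² / E
  trichome-bearing: (449 − 447)² / 447 = 0.0089
  glabrous: (147 − 149)² / 149 = 0.0268
χ² = 0.0089 + 0.0268 = 0.0357 ≈ 0.036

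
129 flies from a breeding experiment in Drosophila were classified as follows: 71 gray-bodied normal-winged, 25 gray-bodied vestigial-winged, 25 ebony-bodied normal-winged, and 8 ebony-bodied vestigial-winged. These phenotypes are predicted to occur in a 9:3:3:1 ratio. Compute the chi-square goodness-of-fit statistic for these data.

Expected counts for N = 129 under a 9:3:3:1 ratio (total parts = 16):
  gray-bodied normal-winged: 129 × 9/16 = 72.5625
  gray-bodied vestigial-winged: 129 × 3/16 = 24.1875
  ebony-bodied normal-winged: 129 × 3/16 = 24.1875
  ebony-bodied vestigial-winged: 129 × 1/16 = 8.0625
χ² = Σ (O − E)² / E
  gray-bodied normal-winged: (71 − 72.5625)² / 72.5625 = 0.0336
  gray-bodied vestigial-winged: (25 − 24.1875)² / 24.1875 = 0.0273
  ebony-bodied normal-winged: (25 − 24.1875)² / 24.1875 = 0.0273
  ebony-bodied vestigial-winged: (8 − 8.0625)² / 8.0625 = 0.0005
χ² = 0.0336 + 0.0273 + 0.0273 + 0.0005 = 0.0887 ≈ 0.089

0.089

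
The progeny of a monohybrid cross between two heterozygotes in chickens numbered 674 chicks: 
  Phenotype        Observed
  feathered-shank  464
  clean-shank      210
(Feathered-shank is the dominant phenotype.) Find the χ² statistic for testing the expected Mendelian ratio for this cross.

13.628

For a monohybrid cross between heterozygotes with complete dominance, the expected phenotypic ratio is 3:1.
Under the 3:1 hypothesis (Σ ratio = 4, N = 674):
  feathered-shank: 674 × 3/4 = 505.5
  clean-shank: 674 × 1/4 = 168.5
χ² = Σ (O − E)² / E
  feathered-shank: (464 − 505.5)² / 505.5 = 3.4070
  clean-shank: (210 − 168.5)² / 168.5 = 10.2211
χ² = 3.4070 + 10.2211 = 13.6281 ≈ 13.628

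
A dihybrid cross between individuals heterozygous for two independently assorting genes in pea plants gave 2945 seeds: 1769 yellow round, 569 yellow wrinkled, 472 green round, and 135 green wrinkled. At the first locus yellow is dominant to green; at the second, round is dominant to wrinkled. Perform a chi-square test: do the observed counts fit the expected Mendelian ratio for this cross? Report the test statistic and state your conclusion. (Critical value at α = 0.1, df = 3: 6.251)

32.866; not consistent

A dihybrid F₂ with independent assortment and complete dominance at both loci gives a 9:3:3:1 phenotypic ratio.
Expected counts for N = 2945 under a 9:3:3:1 ratio (total parts = 16):
  yellow round: 2945 × 9/16 = 1656.5625
  yellow wrinkled: 2945 × 3/16 = 552.1875
  green round: 2945 × 3/16 = 552.1875
  green wrinkled: 2945 × 1/16 = 184.0625
χ² = Σ (O − E)² / E
  yellow round: (1769 − 1656.5625)² / 1656.5625 = 7.6316
  yellow wrinkled: (569 − 552.1875)² / 552.1875 = 0.5119
  green round: (472 − 552.1875)² / 552.1875 = 11.6447
  green wrinkled: (135 − 184.0625)² / 184.0625 = 13.0778
χ² = 7.6316 + 0.5119 + 11.6447 + 13.0778 = 32.866
Degrees of freedom = 4 − 1 = 3; critical value at α = 0.1 is 6.251.
Since 32.866 > 6.251, we reject the null hypothesis — the data do not fit the 9:3:3:1 ratio.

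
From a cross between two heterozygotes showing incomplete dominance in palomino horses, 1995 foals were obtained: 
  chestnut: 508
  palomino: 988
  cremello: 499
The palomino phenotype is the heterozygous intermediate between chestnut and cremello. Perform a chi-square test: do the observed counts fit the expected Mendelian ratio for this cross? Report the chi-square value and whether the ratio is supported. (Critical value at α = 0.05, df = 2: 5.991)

With incomplete dominance, a heterozygote × heterozygote cross gives a 1:2:1 phenotypic ratio.
Total ratio parts = 4. Expected numbers out of 1995:
  chestnut: 1995 × 1/4 = 498.75
  palomino: 1995 × 2/4 = 997.5
  cremello: 1995 × 1/4 = 498.75
χ² = Σ (O − E)² / E
  chestnut: (508 − 498.75)² / 498.75 = 0.1716
  palomino: (988 − 997.5)² / 997.5 = 0.0905
  cremello: (499 − 498.75)² / 498.75 = 0.0001
χ² = 0.1716 + 0.0905 + 0.0001 = 0.2622 ≈ 0.262
Degrees of freedom = 3 − 1 = 2; critical value at α = 0.05 is 5.991.
Since 0.262 < 5.991, we fail to reject the null hypothesis — the data are consistent with the 1:2:1 ratio.

0.262; consistent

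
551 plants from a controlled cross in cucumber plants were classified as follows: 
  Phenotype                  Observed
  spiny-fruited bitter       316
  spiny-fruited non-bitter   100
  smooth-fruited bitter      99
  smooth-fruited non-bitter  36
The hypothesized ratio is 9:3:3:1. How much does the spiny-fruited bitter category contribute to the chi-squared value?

The 9:3:3:1 ratio has 16 parts, so with N = 551 the expected counts are:
  spiny-fruited bitter: 551 × 9/16 = 309.9375
  spiny-fruited non-bitter: 551 × 3/16 = 103.3125
  smooth-fruited bitter: 551 × 3/16 = 103.3125
  smooth-fruited non-bitter: 551 × 1/16 = 34.4375
Contribution of spiny-fruited bitter: (316 − 309.9375)² / 309.9375 = 0.1186

0.119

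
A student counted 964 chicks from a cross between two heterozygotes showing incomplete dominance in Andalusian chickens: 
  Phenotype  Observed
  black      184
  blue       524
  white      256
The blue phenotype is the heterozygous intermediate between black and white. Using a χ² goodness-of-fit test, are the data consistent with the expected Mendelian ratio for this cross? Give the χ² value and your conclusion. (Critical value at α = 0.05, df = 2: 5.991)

With incomplete dominance, a heterozygote × heterozygote cross gives a 1:2:1 phenotypic ratio.
The 1:2:1 ratio has 4 parts, so with N = 964 the expected counts are:
  black: 964 × 1/4 = 241
  blue: 964 × 2/4 = 482
  white: 964 × 1/4 = 241
χ² = Σ (O − E)² / E
  black: (184 − 241)² / 241 = 13.4813
  blue: (524 − 482)² / 482 = 3.6598
  white: (256 − 241)² / 241 = 0.9336
χ² = 13.4813 + 3.6598 + 0.9336 = 18.0747 ≈ 18.075
Degrees of freedom = 3 − 1 = 2; critical value at α = 0.05 is 5.991.
Since 18.075 > 5.991, we reject the null hypothesis — the data do not fit the 1:2:1 ratio.

18.075; not consistent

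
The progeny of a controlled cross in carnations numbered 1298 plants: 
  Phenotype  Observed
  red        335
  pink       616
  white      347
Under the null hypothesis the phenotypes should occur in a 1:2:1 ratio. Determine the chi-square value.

3.578

The 1:2:1 ratio has 4 parts, so with N = 1298 the expected counts are:
  red: 1298 × 1/4 = 324.5
  pink: 1298 × 2/4 = 649
  white: 1298 × 1/4 = 324.5
χ² = Σ (O − E)² / E
  red: (335 − 324.5)² / 324.5 = 0.3398
  pink: (616 − 649)² / 649 = 1.6780
  white: (347 − 324.5)² / 324.5 = 1.5601
χ² = 0.3398 + 1.6780 + 1.5601 = 3.5779 ≈ 3.578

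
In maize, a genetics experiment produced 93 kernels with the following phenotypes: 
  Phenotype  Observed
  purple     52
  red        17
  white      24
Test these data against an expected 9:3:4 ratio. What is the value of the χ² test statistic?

Total ratio parts = 16. Expected numbers out of 93:
  purple: 93 × 9/16 = 52.3125
  red: 93 × 3/16 = 17.4375
  white: 93 × 4/16 = 23.25
χ² = Σ (O − E)² / E
  purple: (52 − 52.3125)² / 52.3125 = 0.0019
  red: (17 − 17.4375)² / 17.4375 = 0.0110
  white: (24 − 23.25)² / 23.25 = 0.0242
χ² = 0.0019 + 0.0110 + 0.0242 = 0.0371 ≈ 0.037

0.037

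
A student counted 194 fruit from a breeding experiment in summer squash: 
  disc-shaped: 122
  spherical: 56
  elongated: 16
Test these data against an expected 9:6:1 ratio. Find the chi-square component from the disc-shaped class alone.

1.519

Under the 9:6:1 hypothesis (Σ ratio = 16, N = 194):
  disc-shaped: 194 × 9/16 = 109.125
  spherical: 194 × 6/16 = 72.75
  elongated: 194 × 1/16 = 12.125
Contribution of disc-shaped: (122 − 109.125)² / 109.125 = 1.5190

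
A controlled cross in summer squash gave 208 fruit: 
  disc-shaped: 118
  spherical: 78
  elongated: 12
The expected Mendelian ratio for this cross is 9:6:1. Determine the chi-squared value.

Expected counts for N = 208 under a 9:6:1 ratio (total parts = 16):
  disc-shaped: 208 × 9/16 = 117
  spherical: 208 × 6/16 = 78
  elongated: 208 × 1/16 = 13
χ² = Σ (O − E)² / E
  disc-shaped: (118 − 117)² / 117 = 0.0085
  spherical: (78 − 78)² / 78 = 0.0000
  elongated: (12 − 13)² / 13 = 0.0769
χ² = 0.0085 + 0.0000 + 0.0769 = 0.0854 ≈ 0.085

0.085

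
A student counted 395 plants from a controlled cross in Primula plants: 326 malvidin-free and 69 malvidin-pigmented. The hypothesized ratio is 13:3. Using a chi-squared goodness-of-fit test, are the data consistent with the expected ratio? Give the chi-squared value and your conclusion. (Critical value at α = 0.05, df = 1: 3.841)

0.426; consistent

Total ratio parts = 16. Expected numbers out of 395:
  malvidin-free: 395 × 13/16 = 320.9375
  malvidin-pigmented: 395 × 3/16 = 74.0625
χ² = Σ (O − E)² / E
  malvidin-free: (326 − 320.9375)² / 320.9375 = 0.0799
  malvidin-pigmented: (69 − 74.0625)² / 74.0625 = 0.3460
χ² = 0.0799 + 0.3460 = 0.4259 ≈ 0.426
Degrees of freedom = 2 − 1 = 1; critical value at α = 0.05 is 3.841.
Since 0.426 < 3.841, we fail to reject the null hypothesis — the data are consistent with the 13:3 ratio.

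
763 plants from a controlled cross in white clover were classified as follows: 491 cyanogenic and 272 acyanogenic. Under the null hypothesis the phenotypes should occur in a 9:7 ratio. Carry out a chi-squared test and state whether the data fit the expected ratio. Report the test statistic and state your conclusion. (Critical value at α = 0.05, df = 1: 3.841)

20.348; not consistent

Expected counts for N = 763 under a 9:7 ratio (total parts = 16):
  cyanogenic: 763 × 9/16 = 429.1875
  acyanogenic: 763 × 7/16 = 333.8125
χ² = Σ (O − E)² / E
  cyanogenic: (491 − 429.1875)² / 429.1875 = 8.9024
  acyanogenic: (272 − 333.8125)² / 333.8125 = 11.4459
χ² = 8.9024 + 11.4459 = 20.3483 ≈ 20.348
Degrees of freedom = 2 − 1 = 1; critical value at α = 0.05 is 3.841.
Since 20.348 > 3.841, we reject the null hypothesis — the data do not fit the 9:7 ratio.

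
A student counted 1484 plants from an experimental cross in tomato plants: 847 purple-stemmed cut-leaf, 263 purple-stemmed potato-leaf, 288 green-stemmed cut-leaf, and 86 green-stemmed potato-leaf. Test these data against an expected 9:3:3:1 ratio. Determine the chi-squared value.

1.848

Total ratio parts = 16. Expected numbers out of 1484:
  purple-stemmed cut-leaf: 1484 × 9/16 = 834.75
  purple-stemmed potato-leaf: 1484 × 3/16 = 278.25
  green-stemmed cut-leaf: 1484 × 3/16 = 278.25
  green-stemmed potato-leaf: 1484 × 1/16 = 92.75
χ² = Σ (O − E)² / E
  purple-stemmed cut-leaf: (847 − 834.75)² / 834.75 = 0.1798
  purple-stemmed potato-leaf: (263 − 278.25)² / 278.25 = 0.8358
  green-stemmed cut-leaf: (288 − 278.25)² / 278.25 = 0.3416
  green-stemmed potato-leaf: (86 − 92.75)² / 92.75 = 0.4912
χ² = 0.1798 + 0.8358 + 0.3416 + 0.4912 = 1.8484 ≈ 1.848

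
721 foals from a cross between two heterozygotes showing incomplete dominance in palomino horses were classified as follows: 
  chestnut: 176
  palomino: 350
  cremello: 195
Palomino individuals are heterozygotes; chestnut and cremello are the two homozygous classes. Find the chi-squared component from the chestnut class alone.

With incomplete dominance, a heterozygote × heterozygote cross gives a 1:2:1 phenotypic ratio.
Total ratio parts = 4. Expected numbers out of 721:
  chestnut: 721 × 1/4 = 180.25
  palomino: 721 × 2/4 = 360.5
  cremello: 721 × 1/4 = 180.25
Contribution of chestnut: (176 − 180.25)² / 180.25 = 0.1002

0.100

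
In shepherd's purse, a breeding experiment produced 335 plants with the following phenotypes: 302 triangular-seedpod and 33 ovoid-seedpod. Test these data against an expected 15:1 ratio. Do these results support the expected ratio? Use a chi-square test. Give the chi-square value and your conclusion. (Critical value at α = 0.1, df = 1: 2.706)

7.413; not consistent

Total ratio parts = 16. Expected numbers out of 335:
  triangular-seedpod: 335 × 15/16 = 314.0625
  ovoid-seedpod: 335 × 1/16 = 20.9375
χ² = Σ (O − E)² / E
  triangular-seedpod: (302 − 314.0625)² / 314.0625 = 0.4633
  ovoid-seedpod: (33 − 20.9375)² / 20.9375 = 6.9494
χ² = 0.4633 + 6.9494 = 7.4127 ≈ 7.413
Degrees of freedom = 2 − 1 = 1; critical value at α = 0.1 is 2.706.
Since 7.413 > 2.706, we reject the null hypothesis — the data do not fit the 15:1 ratio.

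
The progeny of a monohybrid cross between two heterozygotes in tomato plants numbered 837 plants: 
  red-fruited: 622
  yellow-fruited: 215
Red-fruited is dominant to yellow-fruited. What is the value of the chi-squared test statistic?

For a monohybrid cross between heterozygotes with complete dominance, the expected phenotypic ratio is 3:1.
Expected counts for N = 837 under a 3:1 ratio (total parts = 4):
  red-fruited: 837 × 3/4 = 627.75
  yellow-fruited: 837 × 1/4 = 209.25
χ² = Σ (O − E)² / E
  red-fruited: (622 − 627.75)² / 627.75 = 0.0527
  yellow-fruited: (215 − 209.25)² / 209.25 = 0.1580
χ² = 0.0527 + 0.1580 = 0.2107 ≈ 0.211

0.211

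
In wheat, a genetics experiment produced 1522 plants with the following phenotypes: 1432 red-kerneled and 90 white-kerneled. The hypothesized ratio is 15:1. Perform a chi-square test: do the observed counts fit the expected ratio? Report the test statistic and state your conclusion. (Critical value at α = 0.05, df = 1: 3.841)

0.295; consistent

Under the 15:1 hypothesis (Σ ratio = 16, N = 1522):
  red-kerneled: 1522 × 15/16 = 1426.875
  white-kerneled: 1522 × 1/16 = 95.125
χ² = Σ (O − E)² / E
  red-kerneled: (1432 − 1426.875)² / 1426.875 = 0.0184
  white-kerneled: (90 − 95.125)² / 95.125 = 0.2761
χ² = 0.0184 + 0.2761 = 0.2945 ≈ 0.295
Degrees of freedom = 2 − 1 = 1; critical value at α = 0.05 is 3.841.
Since 0.295 < 3.841, we fail to reject the null hypothesis — the data are consistent with the 15:1 ratio.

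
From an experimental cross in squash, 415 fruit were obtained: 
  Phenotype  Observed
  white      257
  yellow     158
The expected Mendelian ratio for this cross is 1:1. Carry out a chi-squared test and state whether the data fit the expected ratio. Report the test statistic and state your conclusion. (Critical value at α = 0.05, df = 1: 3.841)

Under the 1:1 hypothesis (Σ ratio = 2, N = 415):
  white: 415 × 1/2 = 207.5
  yellow: 415 × 1/2 = 207.5
χ² = Σ (O − E)² / E
  white: (257 − 207.5)² / 207.5 = 11.8084
  yellow: (158 − 207.5)² / 207.5 = 11.8084
χ² = 11.8084 + 11.8084 = 23.6168 ≈ 23.617
Degrees of freedom = 2 − 1 = 1; critical value at α = 0.05 is 3.841.
Since 23.617 > 3.841, we reject the null hypothesis — the data do not fit the 1:1 ratio.

23.617; not consistent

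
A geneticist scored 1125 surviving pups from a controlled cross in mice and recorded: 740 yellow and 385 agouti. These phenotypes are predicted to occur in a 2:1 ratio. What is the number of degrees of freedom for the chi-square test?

A goodness-of-fit test with 2 phenotype classes has df = 2 − 1 = 1.

1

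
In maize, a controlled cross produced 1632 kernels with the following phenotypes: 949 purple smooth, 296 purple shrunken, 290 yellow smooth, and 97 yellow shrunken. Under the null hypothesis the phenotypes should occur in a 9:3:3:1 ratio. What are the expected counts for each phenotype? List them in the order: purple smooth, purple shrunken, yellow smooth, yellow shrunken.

918, 306, 306, 102

The 9:3:3:1 ratio has 16 parts, so with N = 1632 the expected counts are:
  purple smooth: 1632 × 9/16 = 918
  purple shrunken: 1632 × 3/16 = 306
  yellow smooth: 1632 × 3/16 = 306
  yellow shrunken: 1632 × 1/16 = 102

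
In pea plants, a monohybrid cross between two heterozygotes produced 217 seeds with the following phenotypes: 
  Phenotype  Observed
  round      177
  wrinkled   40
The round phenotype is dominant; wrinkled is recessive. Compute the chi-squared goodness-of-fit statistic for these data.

For a monohybrid cross between heterozygotes with complete dominance, the expected phenotypic ratio is 3:1.
Total ratio parts = 4. Expected numbers out of 217:
  round: 217 × 3/4 = 162.75
  wrinkled: 217 × 1/4 = 54.25
χ² = Σ (O − E)² / E
  round: (177 − 162.75)² / 162.75 = 1.2477
  wrinkled: (40 − 54.25)² / 54.25 = 3.7431
χ² = 1.2477 + 3.7431 = 4.9908 ≈ 4.991

4.991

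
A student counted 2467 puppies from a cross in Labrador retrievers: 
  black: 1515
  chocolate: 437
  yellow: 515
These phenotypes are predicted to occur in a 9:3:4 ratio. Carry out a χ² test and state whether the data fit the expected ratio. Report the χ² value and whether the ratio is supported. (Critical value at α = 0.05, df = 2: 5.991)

29.879; not consistent

Under the 9:3:4 hypothesis (Σ ratio = 16, N = 2467):
  black: 2467 × 9/16 = 1387.6875
  chocolate: 2467 × 3/16 = 462.5625
  yellow: 2467 × 4/16 = 616.75
χ² = Σ (O − E)² / E
  black: (1515 − 1387.6875)² / 1387.6875 = 11.6802
  chocolate: (437 − 462.5625)² / 462.5625 = 1.4127
  yellow: (515 − 616.75)² / 616.75 = 16.7865
χ² = 11.6802 + 1.4127 + 16.7865 = 29.8794 ≈ 29.879
Degrees of freedom = 3 − 1 = 2; critical value at α = 0.05 is 5.991.
Since 29.879 > 5.991, we reject the null hypothesis — the data do not fit the 9:3:4 ratio.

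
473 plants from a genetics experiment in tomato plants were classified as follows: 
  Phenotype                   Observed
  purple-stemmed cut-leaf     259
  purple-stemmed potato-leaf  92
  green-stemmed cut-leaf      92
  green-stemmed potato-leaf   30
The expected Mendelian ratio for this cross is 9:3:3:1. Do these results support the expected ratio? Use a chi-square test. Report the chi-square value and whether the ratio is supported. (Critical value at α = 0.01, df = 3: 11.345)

0.441; consistent

Under the 9:3:3:1 hypothesis (Σ ratio = 16, N = 473):
  purple-stemmed cut-leaf: 473 × 9/16 = 266.0625
  purple-stemmed potato-leaf: 473 × 3/16 = 88.6875
  green-stemmed cut-leaf: 473 × 3/16 = 88.6875
  green-stemmed potato-leaf: 473 × 1/16 = 29.5625
χ² = Σ (O − E)² / E
  purple-stemmed cut-leaf: (259 − 266.0625)² / 266.0625 = 0.1875
  purple-stemmed potato-leaf: (92 − 88.6875)² / 88.6875 = 0.1237
  green-stemmed cut-leaf: (92 − 88.6875)² / 88.6875 = 0.1237
  green-stemmed potato-leaf: (30 − 29.5625)² / 29.5625 = 0.0065
χ² = 0.1875 + 0.1237 + 0.1237 + 0.0065 = 0.4414 ≈ 0.441
Degrees of freedom = 4 − 1 = 3; critical value at α = 0.01 is 11.345.
Since 0.441 < 11.345, we fail to reject the null hypothesis — the data are consistent with the 9:3:3:1 ratio.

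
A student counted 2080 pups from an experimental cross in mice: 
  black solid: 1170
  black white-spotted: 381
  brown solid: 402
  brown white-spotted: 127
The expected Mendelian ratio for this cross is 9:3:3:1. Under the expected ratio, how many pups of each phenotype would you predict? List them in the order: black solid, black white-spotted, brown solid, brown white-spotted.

The 9:3:3:1 ratio has 16 parts, so with N = 2080 the expected counts are:
  black solid: 2080 × 9/16 = 1170
  black white-spotted: 2080 × 3/16 = 390
  brown solid: 2080 × 3/16 = 390
  brown white-spotted: 2080 × 1/16 = 130

1170, 390, 390, 130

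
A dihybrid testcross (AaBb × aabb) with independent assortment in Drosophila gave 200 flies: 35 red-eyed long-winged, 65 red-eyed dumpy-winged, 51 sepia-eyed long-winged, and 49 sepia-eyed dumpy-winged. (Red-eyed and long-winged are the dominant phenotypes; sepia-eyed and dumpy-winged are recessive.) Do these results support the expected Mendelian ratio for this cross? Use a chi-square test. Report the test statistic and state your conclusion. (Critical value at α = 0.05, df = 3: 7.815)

9.040; not consistent

A dihybrid testcross with independent assortment gives a 1:1:1:1 ratio.
Total ratio parts = 4. Expected numbers out of 200:
  red-eyed long-winged: 200 × 1/4 = 50
  red-eyed dumpy-winged: 200 × 1/4 = 50
  sepia-eyed long-winged: 200 × 1/4 = 50
  sepia-eyed dumpy-winged: 200 × 1/4 = 50
χ² = Σ (O − E)² / E
  red-eyed long-winged: (35 − 50)² / 50 = 4.5000
  red-eyed dumpy-winged: (65 − 50)² / 50 = 4.5000
  sepia-eyed long-winged: (51 − 50)² / 50 = 0.0200
  sepia-eyed dumpy-winged: (49 − 50)² / 50 = 0.0200
χ² = 4.5000 + 4.5000 + 0.0200 + 0.0200 = 9.040
Degrees of freedom = 4 − 1 = 3; critical value at α = 0.05 is 7.815.
Since 9.040 > 7.815, we reject the null hypothesis — the data do not fit the 1:1:1:1 ratio.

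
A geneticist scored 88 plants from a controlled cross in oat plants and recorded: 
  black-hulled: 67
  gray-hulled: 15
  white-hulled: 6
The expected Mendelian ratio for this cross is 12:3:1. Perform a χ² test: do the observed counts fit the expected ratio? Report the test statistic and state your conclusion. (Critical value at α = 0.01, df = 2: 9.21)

0.197; consistent

Expected counts for N = 88 under a 12:3:1 ratio (total parts = 16):
  black-hulled: 88 × 12/16 = 66
  gray-hulled: 88 × 3/16 = 16.5
  white-hulled: 88 × 1/16 = 5.5
χ² = Σ (O − E)² / E
  black-hulled: (67 − 66)² / 66 = 0.0152
  gray-hulled: (15 − 16.5)² / 16.5 = 0.1364
  white-hulled: (6 − 5.5)² / 5.5 = 0.0455
χ² = 0.0152 + 0.1364 + 0.0455 = 0.1971 ≈ 0.197
Degrees of freedom = 3 − 1 = 2; critical value at α = 0.01 is 9.21.
Since 0.197 < 9.21, we fail to reject the null hypothesis — the data are consistent with the 12:3:1 ratio.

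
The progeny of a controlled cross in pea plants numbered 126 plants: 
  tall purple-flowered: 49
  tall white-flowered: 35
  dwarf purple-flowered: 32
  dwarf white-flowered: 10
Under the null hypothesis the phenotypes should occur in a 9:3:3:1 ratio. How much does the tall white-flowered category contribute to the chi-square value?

Expected counts for N = 126 under a 9:3:3:1 ratio (total parts = 16):
  tall purple-flowered: 126 × 9/16 = 70.875
  tall white-flowered: 126 × 3/16 = 23.625
  dwarf purple-flowered: 126 × 3/16 = 23.625
  dwarf white-flowered: 126 × 1/16 = 7.875
Contribution of tall white-flowered: (35 − 23.625)² / 23.625 = 5.4769

5.477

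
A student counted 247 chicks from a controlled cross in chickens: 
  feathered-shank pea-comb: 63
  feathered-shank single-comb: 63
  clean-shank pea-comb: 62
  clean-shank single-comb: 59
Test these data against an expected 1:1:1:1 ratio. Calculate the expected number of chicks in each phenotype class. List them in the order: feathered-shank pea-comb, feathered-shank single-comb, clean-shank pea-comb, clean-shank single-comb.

61.75, 61.75, 61.75, 61.75

Total ratio parts = 4. Expected numbers out of 247:
  feathered-shank pea-comb: 247 × 1/4 = 61.75
  feathered-shank single-comb: 247 × 1/4 = 61.75
  clean-shank pea-comb: 247 × 1/4 = 61.75
  clean-shank single-comb: 247 × 1/4 = 61.75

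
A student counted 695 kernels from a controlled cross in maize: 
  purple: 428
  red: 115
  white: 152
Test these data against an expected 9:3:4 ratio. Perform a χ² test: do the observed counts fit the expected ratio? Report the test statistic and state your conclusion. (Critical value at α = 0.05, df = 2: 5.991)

8.036; not consistent

Expected counts for N = 695 under a 9:3:4 ratio (total parts = 16):
  purple: 695 × 9/16 = 390.9375
  red: 695 × 3/16 = 130.3125
  white: 695 × 4/16 = 173.75
χ² = Σ (O − E)² / E
  purple: (428 − 390.9375)² / 390.9375 = 3.5137
  red: (115 − 130.3125)² / 130.3125 = 1.7993
  white: (152 − 173.75)² / 173.75 = 2.7227
χ² = 3.5137 + 1.7993 + 2.7227 = 8.0357 ≈ 8.036
Degrees of freedom = 3 − 1 = 2; critical value at α = 0.05 is 5.991.
Since 8.036 > 5.991, we reject the null hypothesis — the data do not fit the 9:3:4 ratio.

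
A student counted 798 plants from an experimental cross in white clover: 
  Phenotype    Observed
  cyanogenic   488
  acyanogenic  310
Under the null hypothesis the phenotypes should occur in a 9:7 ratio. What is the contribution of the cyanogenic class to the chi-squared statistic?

3.410

Total ratio parts = 16. Expected numbers out of 798:
  cyanogenic: 798 × 9/16 = 448.875
  acyanogenic: 798 × 7/16 = 349.125
Contribution of cyanogenic: (488 − 448.875)² / 448.875 = 3.4102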